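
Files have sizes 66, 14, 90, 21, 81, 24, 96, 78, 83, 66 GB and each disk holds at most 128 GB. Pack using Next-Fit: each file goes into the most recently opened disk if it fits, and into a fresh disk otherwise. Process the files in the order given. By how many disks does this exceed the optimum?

0

Next-Fit: [66,14] [90,21] [81,24] [96] [78] [83] [66] → 7 disks.
7 files exceed 64 GB (half the capacity), and no two of those can share a disk, so at least 7 disks are needed.
So 7 is already optimal.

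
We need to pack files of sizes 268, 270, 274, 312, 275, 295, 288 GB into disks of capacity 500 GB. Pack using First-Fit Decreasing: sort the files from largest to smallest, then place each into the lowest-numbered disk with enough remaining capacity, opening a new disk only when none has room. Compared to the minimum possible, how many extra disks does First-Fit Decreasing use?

First-Fit Decreasing: [312] [295] [288] [275] [274] [270] [268] → 7 disks.
7 files exceed 250 GB (half the capacity), and no two of those can share a disk, so at least 7 disks are needed.
So 7 is already optimal.

0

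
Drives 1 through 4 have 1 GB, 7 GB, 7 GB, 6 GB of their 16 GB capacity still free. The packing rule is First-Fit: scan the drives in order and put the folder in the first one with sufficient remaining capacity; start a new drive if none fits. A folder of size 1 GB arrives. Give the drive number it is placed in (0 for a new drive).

Drives with room: drive 1 (1 GB), drive 2 (7 GB), drive 3 (7 GB), drive 4 (6 GB).
The first with room is drive 1.

1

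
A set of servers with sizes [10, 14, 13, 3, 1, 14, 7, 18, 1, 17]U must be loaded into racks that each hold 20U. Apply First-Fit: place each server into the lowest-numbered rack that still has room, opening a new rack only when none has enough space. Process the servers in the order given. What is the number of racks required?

6 racks

10U → rack 1 (remaining 10U)
14U → rack 2 (remaining 6U)
13U → rack 3 (remaining 7U)
3U → rack 1 (remaining 7U)
1U → rack 1 (remaining 6U)
14U → rack 4 (remaining 6U)
7U → rack 3 (remaining 0U)
18U → rack 5 (remaining 2U)
1U → rack 1 (remaining 5U)
17U → rack 6 (remaining 3U)
Final racks: [10,3,1,1] [14] [13,7] [14] [18] [17].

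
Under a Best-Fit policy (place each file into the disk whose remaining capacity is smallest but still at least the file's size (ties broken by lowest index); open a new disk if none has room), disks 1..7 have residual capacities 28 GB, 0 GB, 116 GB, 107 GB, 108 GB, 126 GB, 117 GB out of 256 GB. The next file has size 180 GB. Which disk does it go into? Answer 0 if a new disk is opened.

0

No disk has ≥ 180 GB free, so a new disk is opened.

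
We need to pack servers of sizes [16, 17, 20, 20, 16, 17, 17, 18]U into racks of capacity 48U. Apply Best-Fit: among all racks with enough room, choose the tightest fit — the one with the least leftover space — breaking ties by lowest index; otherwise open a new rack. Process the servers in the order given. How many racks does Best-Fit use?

4 racks

rack 1: place 16U, 32U left
rack 1: place 17U, 15U left
rack 2: place 20U, 28U left
rack 2: place 20U, 8U left
rack 3: place 16U, 32U left
rack 3: place 17U, 15U left
rack 4: place 17U, 31U left
rack 4: place 18U, 13U left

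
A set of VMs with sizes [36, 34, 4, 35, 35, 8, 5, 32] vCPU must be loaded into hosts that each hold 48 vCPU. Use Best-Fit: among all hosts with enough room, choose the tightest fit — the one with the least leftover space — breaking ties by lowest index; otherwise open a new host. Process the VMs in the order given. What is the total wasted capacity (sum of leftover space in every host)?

51

36 vCPU → host 1 (remaining 12 vCPU)
34 vCPU → host 2 (remaining 14 vCPU)
4 vCPU → host 1 (remaining 8 vCPU)
35 vCPU → host 3 (remaining 13 vCPU)
35 vCPU → host 4 (remaining 13 vCPU)
8 vCPU → host 1 (remaining 0 vCPU)
5 vCPU → host 3 (remaining 8 vCPU)
32 vCPU → host 5 (remaining 16 vCPU)
5 hosts × 48 vCPU = 240 vCPU; used 189 vCPU; unused 51 vCPU.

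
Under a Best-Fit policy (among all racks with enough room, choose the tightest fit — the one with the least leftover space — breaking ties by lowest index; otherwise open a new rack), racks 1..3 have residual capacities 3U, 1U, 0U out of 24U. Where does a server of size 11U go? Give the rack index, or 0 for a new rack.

No rack has ≥ 11U free, so a new rack is opened.

0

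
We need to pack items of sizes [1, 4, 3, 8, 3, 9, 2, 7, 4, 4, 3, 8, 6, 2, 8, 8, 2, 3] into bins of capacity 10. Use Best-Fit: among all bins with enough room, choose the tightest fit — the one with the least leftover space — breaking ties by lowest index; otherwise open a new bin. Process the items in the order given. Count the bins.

Put 1 in bin 1; 9 remain.
Put 4 in bin 1; 5 remain.
Put 3 in bin 1; 2 remain.
Put 8 in bin 2; 2 remain.
Put 3 in bin 3; 7 remain.
Put 9 in bin 4; 1 remain.
Put 2 in bin 1; 0 remain.
Put 7 in bin 3; 0 remain.
Put 4 in bin 5; 6 remain.
Put 4 in bin 5; 2 remain.
Put 3 in bin 6; 7 remain.
Put 8 in bin 7; 2 remain.
Put 6 in bin 6; 1 remain.
Put 2 in bin 2; 0 remain.
Put 8 in bin 8; 2 remain.
Put 8 in bin 9; 2 remain.
Put 2 in bin 5; 0 remain.
Put 3 in bin 10; 7 remain.

10 bins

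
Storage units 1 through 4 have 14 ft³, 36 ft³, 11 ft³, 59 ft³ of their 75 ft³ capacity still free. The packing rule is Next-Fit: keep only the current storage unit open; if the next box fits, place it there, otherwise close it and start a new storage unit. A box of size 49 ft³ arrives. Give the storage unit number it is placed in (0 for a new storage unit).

4

Next-Fit only looks at storage unit 4, which has 59 ft³ free.
49 ft³ fits there.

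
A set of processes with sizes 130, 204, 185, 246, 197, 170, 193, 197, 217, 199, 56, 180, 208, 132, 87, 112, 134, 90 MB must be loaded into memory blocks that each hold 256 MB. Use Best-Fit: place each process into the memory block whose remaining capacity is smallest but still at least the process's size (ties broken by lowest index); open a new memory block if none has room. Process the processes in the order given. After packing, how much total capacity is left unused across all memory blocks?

647

Put 130 MB in memory block 1; 126 MB remain.
Put 204 MB in memory block 2; 52 MB remain.
Put 185 MB in memory block 3; 71 MB remain.
Put 246 MB in memory block 4; 10 MB remain.
Put 197 MB in memory block 5; 59 MB remain.
Put 170 MB in memory block 6; 86 MB remain.
Put 193 MB in memory block 7; 63 MB remain.
Put 197 MB in memory block 8; 59 MB remain.
Put 217 MB in memory block 9; 39 MB remain.
Put 199 MB in memory block 10; 57 MB remain.
Put 56 MB in memory block 10; 1 MB remain.
Put 180 MB in memory block 11; 76 MB remain.
Put 208 MB in memory block 12; 48 MB remain.
Put 132 MB in memory block 13; 124 MB remain.
Put 87 MB in memory block 13; 37 MB remain.
Put 112 MB in memory block 1; 14 MB remain.
Put 134 MB in memory block 14; 122 MB remain.
Put 90 MB in memory block 14; 32 MB remain.
14 memory blocks × 256 MB = 3584 MB; used 2937 MB; unused 647 MB.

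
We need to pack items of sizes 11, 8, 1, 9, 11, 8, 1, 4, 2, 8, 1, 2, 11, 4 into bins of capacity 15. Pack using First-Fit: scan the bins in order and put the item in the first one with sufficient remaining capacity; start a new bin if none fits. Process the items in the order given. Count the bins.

7 bins

11 → bin 1 (remaining 4)
8 → bin 2 (remaining 7)
1 → bin 1 (remaining 3)
9 → bin 3 (remaining 6)
11 → bin 4 (remaining 4)
8 → bin 5 (remaining 7)
1 → bin 1 (remaining 2)
4 → bin 2 (remaining 3)
2 → bin 1 (remaining 0)
8 → bin 6 (remaining 7)
1 → bin 2 (remaining 2)
2 → bin 2 (remaining 0)
11 → bin 7 (remaining 4)
4 → bin 3 (remaining 2)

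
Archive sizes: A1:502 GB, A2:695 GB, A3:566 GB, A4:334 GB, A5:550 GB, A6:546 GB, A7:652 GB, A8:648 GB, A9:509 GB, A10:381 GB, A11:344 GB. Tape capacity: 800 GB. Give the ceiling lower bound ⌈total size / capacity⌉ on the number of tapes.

Total size = 502 + 695 + 566 + 334 + 550 + 546 + 652 + 648 + 509 + 381 + 344 = 5727 GB.
⌈5727 / 800⌉ = 8.

8 tapes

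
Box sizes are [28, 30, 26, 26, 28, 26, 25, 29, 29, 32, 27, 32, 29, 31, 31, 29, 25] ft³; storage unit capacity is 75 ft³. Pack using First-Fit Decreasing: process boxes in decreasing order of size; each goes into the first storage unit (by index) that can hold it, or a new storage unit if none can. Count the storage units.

9

Sorted descending: 32, 32, 31, 31, 30, 29, 29, 29, 29, 28, 28, 27, 26, 26, 26, 25, 25.
storage unit 1: place 32 ft³, 43 ft³ left
storage unit 1: place 32 ft³, 11 ft³ left
storage unit 2: place 31 ft³, 44 ft³ left
storage unit 2: place 31 ft³, 13 ft³ left
storage unit 3: place 30 ft³, 45 ft³ left
storage unit 3: place 29 ft³, 16 ft³ left
storage unit 4: place 29 ft³, 46 ft³ left
storage unit 4: place 29 ft³, 17 ft³ left
storage unit 5: place 29 ft³, 46 ft³ left
storage unit 5: place 28 ft³, 18 ft³ left
storage unit 6: place 28 ft³, 47 ft³ left
storage unit 6: place 27 ft³, 20 ft³ left
storage unit 7: place 26 ft³, 49 ft³ left
storage unit 7: place 26 ft³, 23 ft³ left
storage unit 8: place 26 ft³, 49 ft³ left
storage unit 8: place 25 ft³, 24 ft³ left
storage unit 9: place 25 ft³, 50 ft³ left
Final storage units: [32,32] [31,31] [30,29] [29,29] [29,28] [28,27] [26,26] [26,25] [25].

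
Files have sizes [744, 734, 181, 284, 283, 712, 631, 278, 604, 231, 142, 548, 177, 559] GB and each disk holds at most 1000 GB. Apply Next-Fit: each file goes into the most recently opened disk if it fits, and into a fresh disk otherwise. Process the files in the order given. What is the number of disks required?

744 GB → disk 1 (remaining 256 GB)
734 GB → disk 2 (remaining 266 GB)
181 GB → disk 2 (remaining 85 GB)
284 GB → disk 3 (remaining 716 GB)
283 GB → disk 3 (remaining 433 GB)
712 GB → disk 4 (remaining 288 GB)
631 GB → disk 5 (remaining 369 GB)
278 GB → disk 5 (remaining 91 GB)
604 GB → disk 6 (remaining 396 GB)
231 GB → disk 6 (remaining 165 GB)
142 GB → disk 6 (remaining 23 GB)
548 GB → disk 7 (remaining 452 GB)
177 GB → disk 7 (remaining 275 GB)
559 GB → disk 8 (remaining 441 GB)

8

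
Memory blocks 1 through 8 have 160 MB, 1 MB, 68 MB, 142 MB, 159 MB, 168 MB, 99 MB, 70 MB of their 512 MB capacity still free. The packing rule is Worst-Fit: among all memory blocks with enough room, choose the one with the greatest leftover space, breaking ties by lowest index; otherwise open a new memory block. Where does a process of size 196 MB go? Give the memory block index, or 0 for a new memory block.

0

No memory block has ≥ 196 MB free, so a new memory block is opened.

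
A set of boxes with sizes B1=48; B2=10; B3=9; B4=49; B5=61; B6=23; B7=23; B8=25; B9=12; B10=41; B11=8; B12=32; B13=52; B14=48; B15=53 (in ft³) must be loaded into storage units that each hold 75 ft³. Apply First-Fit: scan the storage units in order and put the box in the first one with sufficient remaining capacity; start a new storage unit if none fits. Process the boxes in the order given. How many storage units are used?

storage unit 1: place B1 (48 ft³), 27 ft³ left
storage unit 1: place B2 (10 ft³), 17 ft³ left
storage unit 1: place B3 (9 ft³), 8 ft³ left
storage unit 2: place B4 (49 ft³), 26 ft³ left
storage unit 3: place B5 (61 ft³), 14 ft³ left
storage unit 2: place B6 (23 ft³), 3 ft³ left
storage unit 4: place B7 (23 ft³), 52 ft³ left
storage unit 4: place B8 (25 ft³), 27 ft³ left
storage unit 3: place B9 (12 ft³), 2 ft³ left
storage unit 5: place B10 (41 ft³), 34 ft³ left
storage unit 1: place B11 (8 ft³), 0 ft³ left
storage unit 5: place B12 (32 ft³), 2 ft³ left
storage unit 6: place B13 (52 ft³), 23 ft³ left
storage unit 7: place B14 (48 ft³), 27 ft³ left
storage unit 8: place B15 (53 ft³), 22 ft³ left
Final storage units: [48,10,9,8] [49,23] [61,12] [23,25] [41,32] [52] [48] [53].

8 storage units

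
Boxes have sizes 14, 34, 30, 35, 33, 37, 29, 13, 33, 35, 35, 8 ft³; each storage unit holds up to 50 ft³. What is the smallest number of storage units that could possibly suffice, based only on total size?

Total size = 14 + 34 + 30 + 35 + 33 + 37 + 29 + 13 + 33 + 35 + 35 + 8 = 336 ft³.
⌈336 / 50⌉ = 7.

7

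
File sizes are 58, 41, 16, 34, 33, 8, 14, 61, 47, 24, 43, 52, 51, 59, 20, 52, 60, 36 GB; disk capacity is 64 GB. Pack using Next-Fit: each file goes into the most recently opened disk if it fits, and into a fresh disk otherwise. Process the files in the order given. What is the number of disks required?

15 disks

58 GB → disk 1 (remaining 6 GB)
41 GB → disk 2 (remaining 23 GB)
16 GB → disk 2 (remaining 7 GB)
34 GB → disk 3 (remaining 30 GB)
33 GB → disk 4 (remaining 31 GB)
8 GB → disk 4 (remaining 23 GB)
14 GB → disk 4 (remaining 9 GB)
61 GB → disk 5 (remaining 3 GB)
47 GB → disk 6 (remaining 17 GB)
24 GB → disk 7 (remaining 40 GB)
43 GB → disk 8 (remaining 21 GB)
52 GB → disk 9 (remaining 12 GB)
51 GB → disk 10 (remaining 13 GB)
59 GB → disk 11 (remaining 5 GB)
20 GB → disk 12 (remaining 44 GB)
52 GB → disk 13 (remaining 12 GB)
60 GB → disk 14 (remaining 4 GB)
36 GB → disk 15 (remaining 28 GB)
Final disks: [58] [41,16] [34] [33,8,14] [61] [47] [24] [43] [52] [51] [59] [20] [52] [60] [36].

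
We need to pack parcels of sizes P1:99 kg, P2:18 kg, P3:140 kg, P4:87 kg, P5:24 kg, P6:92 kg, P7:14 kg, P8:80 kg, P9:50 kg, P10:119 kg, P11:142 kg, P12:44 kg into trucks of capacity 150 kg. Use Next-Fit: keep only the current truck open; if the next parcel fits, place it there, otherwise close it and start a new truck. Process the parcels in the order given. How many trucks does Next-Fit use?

8 trucks

Put P1 (99 kg) in truck 1; 51 kg remain.
Put P2 (18 kg) in truck 1; 33 kg remain.
Put P3 (140 kg) in truck 2; 10 kg remain.
Put P4 (87 kg) in truck 3; 63 kg remain.
Put P5 (24 kg) in truck 3; 39 kg remain.
Put P6 (92 kg) in truck 4; 58 kg remain.
Put P7 (14 kg) in truck 4; 44 kg remain.
Put P8 (80 kg) in truck 5; 70 kg remain.
Put P9 (50 kg) in truck 5; 20 kg remain.
Put P10 (119 kg) in truck 6; 31 kg remain.
Put P11 (142 kg) in truck 7; 8 kg remain.
Put P12 (44 kg) in truck 8; 106 kg remain.
Final trucks: [99,18] [140] [87,24] [92,14] [80,50] [119] [142] [44].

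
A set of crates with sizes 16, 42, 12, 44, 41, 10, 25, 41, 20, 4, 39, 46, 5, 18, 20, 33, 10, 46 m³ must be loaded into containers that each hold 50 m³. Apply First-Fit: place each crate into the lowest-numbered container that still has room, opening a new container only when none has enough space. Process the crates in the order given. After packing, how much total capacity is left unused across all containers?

container 1: place 16 m³, 34 m³ left
container 2: place 42 m³, 8 m³ left
container 1: place 12 m³, 22 m³ left
container 3: place 44 m³, 6 m³ left
container 4: place 41 m³, 9 m³ left
container 1: place 10 m³, 12 m³ left
container 5: place 25 m³, 25 m³ left
container 6: place 41 m³, 9 m³ left
container 5: place 20 m³, 5 m³ left
container 1: place 4 m³, 8 m³ left
container 7: place 39 m³, 11 m³ left
container 8: place 46 m³, 4 m³ left
container 1: place 5 m³, 3 m³ left
container 9: place 18 m³, 32 m³ left
container 9: place 20 m³, 12 m³ left
container 10: place 33 m³, 17 m³ left
container 7: place 10 m³, 1 m³ left
container 11: place 46 m³, 4 m³ left
11 containers × 50 m³ = 550 m³; used 472 m³; unused 78 m³.

78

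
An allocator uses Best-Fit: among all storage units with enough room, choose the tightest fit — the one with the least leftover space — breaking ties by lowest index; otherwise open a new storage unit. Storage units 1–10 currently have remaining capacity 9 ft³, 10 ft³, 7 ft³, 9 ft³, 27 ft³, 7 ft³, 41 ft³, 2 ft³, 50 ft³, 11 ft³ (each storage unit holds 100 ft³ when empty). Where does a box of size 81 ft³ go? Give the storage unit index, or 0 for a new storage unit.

No storage unit has ≥ 81 ft³ free, so a new storage unit is opened.

0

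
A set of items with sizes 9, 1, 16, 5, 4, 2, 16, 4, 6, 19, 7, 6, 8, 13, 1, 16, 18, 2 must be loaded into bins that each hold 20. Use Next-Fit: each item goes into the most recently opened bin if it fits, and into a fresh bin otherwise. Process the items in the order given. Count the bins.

11

bin 1: place 9, 11 left
bin 1: place 1, 10 left
bin 2: place 16, 4 left
bin 3: place 5, 15 left
bin 3: place 4, 11 left
bin 3: place 2, 9 left
bin 4: place 16, 4 left
bin 4: place 4, 0 left
bin 5: place 6, 14 left
bin 6: place 19, 1 left
bin 7: place 7, 13 left
bin 7: place 6, 7 left
bin 8: place 8, 12 left
bin 9: place 13, 7 left
bin 9: place 1, 6 left
bin 10: place 16, 4 left
bin 11: place 18, 2 left
bin 11: place 2, 0 left
Final bins: [9,1] [16] [5,4,2] [16,4] [6] [19] [7,6] [8] [13,1] [16] [18,2].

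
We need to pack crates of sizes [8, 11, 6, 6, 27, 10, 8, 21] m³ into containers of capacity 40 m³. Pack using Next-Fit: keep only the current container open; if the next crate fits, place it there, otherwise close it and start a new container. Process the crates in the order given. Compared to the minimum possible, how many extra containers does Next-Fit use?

0

Next-Fit: [8,11,6,6] [27,10] [8,21] → 3 containers.
Total size 97 m³; any packing needs at least ⌈97/40⌉ = 3 containers.
So 3 is already optimal.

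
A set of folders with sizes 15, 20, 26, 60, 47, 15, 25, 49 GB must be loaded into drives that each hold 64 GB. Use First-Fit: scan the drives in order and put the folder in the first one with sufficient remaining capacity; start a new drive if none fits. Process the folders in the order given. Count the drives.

5

15 GB → drive 1 (remaining 49 GB)
20 GB → drive 1 (remaining 29 GB)
26 GB → drive 1 (remaining 3 GB)
60 GB → drive 2 (remaining 4 GB)
47 GB → drive 3 (remaining 17 GB)
15 GB → drive 3 (remaining 2 GB)
25 GB → drive 4 (remaining 39 GB)
49 GB → drive 5 (remaining 15 GB)
Final drives: [15,20,26] [60] [47,15] [25] [49].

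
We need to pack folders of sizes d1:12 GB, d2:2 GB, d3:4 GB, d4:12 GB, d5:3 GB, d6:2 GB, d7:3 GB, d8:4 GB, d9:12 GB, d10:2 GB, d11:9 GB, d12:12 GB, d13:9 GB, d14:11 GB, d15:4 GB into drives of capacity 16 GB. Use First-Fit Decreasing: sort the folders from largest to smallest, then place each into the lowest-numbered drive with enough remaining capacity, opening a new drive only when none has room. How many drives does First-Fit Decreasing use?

Sorted descending: 12, 12, 12, 12, 11, 9, 9, 4, 4, 4, 3, 3, 2, 2, 2.
12 GB → drive 1 (remaining 4 GB)
12 GB → drive 2 (remaining 4 GB)
12 GB → drive 3 (remaining 4 GB)
12 GB → drive 4 (remaining 4 GB)
11 GB → drive 5 (remaining 5 GB)
9 GB → drive 6 (remaining 7 GB)
9 GB → drive 7 (remaining 7 GB)
4 GB → drive 1 (remaining 0 GB)
4 GB → drive 2 (remaining 0 GB)
4 GB → drive 3 (remaining 0 GB)
3 GB → drive 4 (remaining 1 GB)
3 GB → drive 5 (remaining 2 GB)
2 GB → drive 5 (remaining 0 GB)
2 GB → drive 6 (remaining 5 GB)
2 GB → drive 6 (remaining 3 GB)

7 drives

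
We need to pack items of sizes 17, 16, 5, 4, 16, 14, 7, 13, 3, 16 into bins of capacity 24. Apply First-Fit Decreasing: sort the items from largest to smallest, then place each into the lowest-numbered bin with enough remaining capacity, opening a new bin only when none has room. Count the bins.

6

Sorted descending: 17, 16, 16, 16, 14, 13, 7, 5, 4, 3.
bin 1: place 17, 7 left
bin 2: place 16, 8 left
bin 3: place 16, 8 left
bin 4: place 16, 8 left
bin 5: place 14, 10 left
bin 6: place 13, 11 left
bin 1: place 7, 0 left
bin 2: place 5, 3 left
bin 3: place 4, 4 left
bin 2: place 3, 0 left
Final bins: [17,7] [16,5,3] [16,4] [16] [14] [13].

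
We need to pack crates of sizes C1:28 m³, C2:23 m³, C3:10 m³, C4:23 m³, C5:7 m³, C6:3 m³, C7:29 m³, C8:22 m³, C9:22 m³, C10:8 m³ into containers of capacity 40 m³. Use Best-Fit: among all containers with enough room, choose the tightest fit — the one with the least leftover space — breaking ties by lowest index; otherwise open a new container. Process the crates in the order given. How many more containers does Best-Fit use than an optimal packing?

Best-Fit: [28,10] [23,7,3] [23] [29,8] [22] [22] → 6 containers.
6 crates exceed 20 m³ (half the capacity), and no two of those can share a container, so at least 6 containers are needed.
So 6 is already optimal.

0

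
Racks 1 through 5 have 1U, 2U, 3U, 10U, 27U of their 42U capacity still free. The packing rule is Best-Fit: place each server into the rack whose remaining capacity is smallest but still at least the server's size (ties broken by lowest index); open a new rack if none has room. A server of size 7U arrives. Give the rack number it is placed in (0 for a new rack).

4

Racks with room: rack 4 (10U), rack 5 (27U).
Tightest fit is rack 4 with 10U free.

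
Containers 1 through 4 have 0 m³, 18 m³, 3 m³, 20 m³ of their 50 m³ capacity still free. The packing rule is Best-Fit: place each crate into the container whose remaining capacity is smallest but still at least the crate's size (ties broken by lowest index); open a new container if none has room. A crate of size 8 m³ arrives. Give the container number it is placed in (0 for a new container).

2

Containers with room: container 2 (18 m³), container 4 (20 m³).
Tightest fit is container 2 with 18 m³ free.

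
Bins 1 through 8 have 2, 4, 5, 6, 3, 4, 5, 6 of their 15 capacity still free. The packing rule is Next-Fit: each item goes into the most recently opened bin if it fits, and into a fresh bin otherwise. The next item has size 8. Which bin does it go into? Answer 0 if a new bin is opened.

Next-Fit only looks at bin 8, which has 6 free.
8 does not fit, so a new bin is opened.

0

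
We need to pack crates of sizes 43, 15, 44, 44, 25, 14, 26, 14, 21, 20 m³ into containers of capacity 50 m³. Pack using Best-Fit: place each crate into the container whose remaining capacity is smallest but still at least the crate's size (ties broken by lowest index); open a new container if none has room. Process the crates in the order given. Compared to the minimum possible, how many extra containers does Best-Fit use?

Best-Fit: [43] [15,25] [44] [44] [14,26] [14,21] [20] → 7 containers.
Total size 266 m³; any packing needs at least ⌈266/50⌉ = 6 containers.
An optimal packing achieves that bound: [44] [44] [43] [26,21] [25,20] [15,14,14] → 6 containers.
Excess: 7 − 6 = 1.

1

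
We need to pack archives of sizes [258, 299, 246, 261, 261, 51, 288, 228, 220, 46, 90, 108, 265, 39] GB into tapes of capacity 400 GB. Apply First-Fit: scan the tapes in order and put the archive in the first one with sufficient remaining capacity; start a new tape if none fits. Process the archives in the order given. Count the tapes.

9 tapes

258 GB → tape 1 (remaining 142 GB)
299 GB → tape 2 (remaining 101 GB)
246 GB → tape 3 (remaining 154 GB)
261 GB → tape 4 (remaining 139 GB)
261 GB → tape 5 (remaining 139 GB)
51 GB → tape 1 (remaining 91 GB)
288 GB → tape 6 (remaining 112 GB)
228 GB → tape 7 (remaining 172 GB)
220 GB → tape 8 (remaining 180 GB)
46 GB → tape 1 (remaining 45 GB)
90 GB → tape 2 (remaining 11 GB)
108 GB → tape 3 (remaining 46 GB)
265 GB → tape 9 (remaining 135 GB)
39 GB → tape 1 (remaining 6 GB)
Final tapes: [258,51,46,39] [299,90] [246,108] [261] [261] [288] [228] [220] [265].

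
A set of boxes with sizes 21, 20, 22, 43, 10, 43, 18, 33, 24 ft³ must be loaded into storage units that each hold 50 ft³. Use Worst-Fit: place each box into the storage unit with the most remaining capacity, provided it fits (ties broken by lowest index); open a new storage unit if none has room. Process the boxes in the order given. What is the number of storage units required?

6 storage units

21 ft³ → storage unit 1 (remaining 29 ft³)
20 ft³ → storage unit 1 (remaining 9 ft³)
22 ft³ → storage unit 2 (remaining 28 ft³)
43 ft³ → storage unit 3 (remaining 7 ft³)
10 ft³ → storage unit 2 (remaining 18 ft³)
43 ft³ → storage unit 4 (remaining 7 ft³)
18 ft³ → storage unit 2 (remaining 0 ft³)
33 ft³ → storage unit 5 (remaining 17 ft³)
24 ft³ → storage unit 6 (remaining 26 ft³)
Final storage units: [21,20] [22,10,18] [43] [43] [33] [24].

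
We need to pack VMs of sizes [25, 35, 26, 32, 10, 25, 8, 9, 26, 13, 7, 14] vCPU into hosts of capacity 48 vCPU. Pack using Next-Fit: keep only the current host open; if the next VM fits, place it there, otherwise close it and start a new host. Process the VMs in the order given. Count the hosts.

7 hosts

Put 25 vCPU in host 1; 23 vCPU remain.
Put 35 vCPU in host 2; 13 vCPU remain.
Put 26 vCPU in host 3; 22 vCPU remain.
Put 32 vCPU in host 4; 16 vCPU remain.
Put 10 vCPU in host 4; 6 vCPU remain.
Put 25 vCPU in host 5; 23 vCPU remain.
Put 8 vCPU in host 5; 15 vCPU remain.
Put 9 vCPU in host 5; 6 vCPU remain.
Put 26 vCPU in host 6; 22 vCPU remain.
Put 13 vCPU in host 6; 9 vCPU remain.
Put 7 vCPU in host 6; 2 vCPU remain.
Put 14 vCPU in host 7; 34 vCPU remain.
Final hosts: [25] [35] [26] [32,10] [25,8,9] [26,13,7] [14].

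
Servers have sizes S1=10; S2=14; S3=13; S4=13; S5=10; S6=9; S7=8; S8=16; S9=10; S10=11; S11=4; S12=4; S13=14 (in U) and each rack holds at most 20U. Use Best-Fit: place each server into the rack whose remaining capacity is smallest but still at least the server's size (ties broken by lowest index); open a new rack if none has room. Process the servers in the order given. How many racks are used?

9 racks

S1 (10U) → rack 1 (remaining 10U)
S2 (14U) → rack 2 (remaining 6U)
S3 (13U) → rack 3 (remaining 7U)
S4 (13U) → rack 4 (remaining 7U)
S5 (10U) → rack 1 (remaining 0U)
S6 (9U) → rack 5 (remaining 11U)
S7 (8U) → rack 5 (remaining 3U)
S8 (16U) → rack 6 (remaining 4U)
S9 (10U) → rack 7 (remaining 10U)
S10 (11U) → rack 8 (remaining 9U)
S11 (4U) → rack 6 (remaining 0U)
S12 (4U) → rack 2 (remaining 2U)
S13 (14U) → rack 9 (remaining 6U)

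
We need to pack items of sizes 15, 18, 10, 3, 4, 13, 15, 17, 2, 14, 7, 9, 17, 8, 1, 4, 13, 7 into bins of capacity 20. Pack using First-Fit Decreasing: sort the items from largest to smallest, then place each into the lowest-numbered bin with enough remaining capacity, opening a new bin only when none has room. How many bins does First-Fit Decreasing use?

10

Sorted descending: 18, 17, 17, 15, 15, 14, 13, 13, 10, 9, 8, 7, 7, 4, 4, 3, 2, 1.
bin 1: place 18, 2 left
bin 2: place 17, 3 left
bin 3: place 17, 3 left
bin 4: place 15, 5 left
bin 5: place 15, 5 left
bin 6: place 14, 6 left
bin 7: place 13, 7 left
bin 8: place 13, 7 left
bin 9: place 10, 10 left
bin 9: place 9, 1 left
bin 10: place 8, 12 left
bin 7: place 7, 0 left
bin 8: place 7, 0 left
bin 4: place 4, 1 left
bin 5: place 4, 1 left
bin 2: place 3, 0 left
bin 1: place 2, 0 left
bin 3: place 1, 2 left
Final bins: [18,2] [17,3] [17,1] [15,4] [15,4] [14] [13,7] [13,7] [10,9] [8].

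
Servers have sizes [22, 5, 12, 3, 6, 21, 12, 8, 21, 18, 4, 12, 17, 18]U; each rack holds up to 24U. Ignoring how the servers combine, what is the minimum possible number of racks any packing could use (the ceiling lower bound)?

8

Total size = 22 + 5 + 12 + 3 + 6 + 21 + 12 + 8 + 21 + 18 + 4 + 12 + 17 + 18 = 179U.
⌈179 / 24⌉ = 8.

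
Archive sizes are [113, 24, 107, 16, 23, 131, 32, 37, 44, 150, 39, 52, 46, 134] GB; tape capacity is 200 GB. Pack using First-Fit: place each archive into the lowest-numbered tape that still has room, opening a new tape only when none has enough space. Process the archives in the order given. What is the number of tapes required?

6

Put 113 GB in tape 1; 87 GB remain.
Put 24 GB in tape 1; 63 GB remain.
Put 107 GB in tape 2; 93 GB remain.
Put 16 GB in tape 1; 47 GB remain.
Put 23 GB in tape 1; 24 GB remain.
Put 131 GB in tape 3; 69 GB remain.
Put 32 GB in tape 2; 61 GB remain.
Put 37 GB in tape 2; 24 GB remain.
Put 44 GB in tape 3; 25 GB remain.
Put 150 GB in tape 4; 50 GB remain.
Put 39 GB in tape 4; 11 GB remain.
Put 52 GB in tape 5; 148 GB remain.
Put 46 GB in tape 5; 102 GB remain.
Put 134 GB in tape 6; 66 GB remain.
Final tapes: [113,24,16,23] [107,32,37] [131,44] [150,39] [52,46] [134].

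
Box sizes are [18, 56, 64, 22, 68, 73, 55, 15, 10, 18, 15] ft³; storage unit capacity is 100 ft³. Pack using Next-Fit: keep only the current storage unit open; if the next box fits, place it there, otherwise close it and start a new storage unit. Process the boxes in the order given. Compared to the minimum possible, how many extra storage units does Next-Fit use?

1

Next-Fit: [18,56] [64,22] [68] [73] [55,15,10,18] [15] → 6 storage units.
Total size 414 ft³; any packing needs at least ⌈414/100⌉ = 5 storage units.
An optimal packing achieves that bound: [73,22] [68,18,10] [64,18,15] [56,15] [55] → 5 storage units.
Excess: 6 − 5 = 1.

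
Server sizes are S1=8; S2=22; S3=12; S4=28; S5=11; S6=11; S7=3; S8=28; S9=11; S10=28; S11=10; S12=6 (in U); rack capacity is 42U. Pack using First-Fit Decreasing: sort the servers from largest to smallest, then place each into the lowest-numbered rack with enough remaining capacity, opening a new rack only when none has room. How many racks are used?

Sorted descending: 28, 28, 28, 22, 12, 11, 11, 11, 10, 8, 6, 3.
Put 28U in rack 1; 14U remain.
Put 28U in rack 2; 14U remain.
Put 28U in rack 3; 14U remain.
Put 22U in rack 4; 20U remain.
Put 12U in rack 1; 2U remain.
Put 11U in rack 2; 3U remain.
Put 11U in rack 3; 3U remain.
Put 11U in rack 4; 9U remain.
Put 10U in rack 5; 32U remain.
Put 8U in rack 4; 1U remain.
Put 6U in rack 5; 26U remain.
Put 3U in rack 2; 0U remain.

5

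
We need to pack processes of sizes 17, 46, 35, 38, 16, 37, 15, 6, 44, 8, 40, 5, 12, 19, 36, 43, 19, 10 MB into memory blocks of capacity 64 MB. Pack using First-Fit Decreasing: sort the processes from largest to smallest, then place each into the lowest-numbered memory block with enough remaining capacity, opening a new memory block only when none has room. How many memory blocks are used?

Sorted descending: 46, 44, 43, 40, 38, 37, 36, 35, 19, 19, 17, 16, 15, 12, 10, 8, 6, 5.
memory block 1: place 46 MB, 18 MB left
memory block 2: place 44 MB, 20 MB left
memory block 3: place 43 MB, 21 MB left
memory block 4: place 40 MB, 24 MB left
memory block 5: place 38 MB, 26 MB left
memory block 6: place 37 MB, 27 MB left
memory block 7: place 36 MB, 28 MB left
memory block 8: place 35 MB, 29 MB left
memory block 2: place 19 MB, 1 MB left
memory block 3: place 19 MB, 2 MB left
memory block 1: place 17 MB, 1 MB left
memory block 4: place 16 MB, 8 MB left
memory block 5: place 15 MB, 11 MB left
memory block 6: place 12 MB, 15 MB left
memory block 5: place 10 MB, 1 MB left
memory block 4: place 8 MB, 0 MB left
memory block 6: place 6 MB, 9 MB left
memory block 6: place 5 MB, 4 MB left
Final memory blocks: [46,17] [44,19] [43,19] [40,16,8] [38,15,10] [37,12,6,5] [36] [35].

8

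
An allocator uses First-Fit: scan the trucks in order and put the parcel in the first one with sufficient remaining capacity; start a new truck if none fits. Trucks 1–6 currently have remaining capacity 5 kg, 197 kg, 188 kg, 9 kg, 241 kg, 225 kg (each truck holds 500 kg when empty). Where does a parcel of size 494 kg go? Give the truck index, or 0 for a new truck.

0

No truck has ≥ 494 kg free, so a new truck is opened.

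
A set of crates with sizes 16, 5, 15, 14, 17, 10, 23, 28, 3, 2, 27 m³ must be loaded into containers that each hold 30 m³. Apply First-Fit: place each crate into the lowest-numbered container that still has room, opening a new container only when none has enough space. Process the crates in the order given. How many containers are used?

6

16 m³ → container 1 (remaining 14 m³)
5 m³ → container 1 (remaining 9 m³)
15 m³ → container 2 (remaining 15 m³)
14 m³ → container 2 (remaining 1 m³)
17 m³ → container 3 (remaining 13 m³)
10 m³ → container 3 (remaining 3 m³)
23 m³ → container 4 (remaining 7 m³)
28 m³ → container 5 (remaining 2 m³)
3 m³ → container 1 (remaining 6 m³)
2 m³ → container 1 (remaining 4 m³)
27 m³ → container 6 (remaining 3 m³)
Final containers: [16,5,3,2] [15,14] [17,10] [23] [28] [27].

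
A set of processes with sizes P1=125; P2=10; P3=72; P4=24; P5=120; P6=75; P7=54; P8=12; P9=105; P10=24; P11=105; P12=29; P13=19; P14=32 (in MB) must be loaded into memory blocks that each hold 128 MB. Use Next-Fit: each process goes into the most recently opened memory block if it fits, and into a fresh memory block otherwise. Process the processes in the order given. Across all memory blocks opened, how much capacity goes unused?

P1 (125 MB) → memory block 1 (remaining 3 MB)
P2 (10 MB) → memory block 2 (remaining 118 MB)
P3 (72 MB) → memory block 2 (remaining 46 MB)
P4 (24 MB) → memory block 2 (remaining 22 MB)
P5 (120 MB) → memory block 3 (remaining 8 MB)
P6 (75 MB) → memory block 4 (remaining 53 MB)
P7 (54 MB) → memory block 5 (remaining 74 MB)
P8 (12 MB) → memory block 5 (remaining 62 MB)
P9 (105 MB) → memory block 6 (remaining 23 MB)
P10 (24 MB) → memory block 7 (remaining 104 MB)
P11 (105 MB) → memory block 8 (remaining 23 MB)
P12 (29 MB) → memory block 9 (remaining 99 MB)
P13 (19 MB) → memory block 9 (remaining 80 MB)
P14 (32 MB) → memory block 9 (remaining 48 MB)
9 memory blocks × 128 MB = 1152 MB; used 806 MB; unused 346 MB.

346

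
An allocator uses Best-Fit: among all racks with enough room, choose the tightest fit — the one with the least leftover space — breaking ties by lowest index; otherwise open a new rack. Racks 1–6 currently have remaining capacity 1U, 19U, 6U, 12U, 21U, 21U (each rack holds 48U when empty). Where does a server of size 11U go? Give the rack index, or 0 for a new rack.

4

Racks with room: rack 2 (19U), rack 4 (12U), rack 5 (21U), rack 6 (21U).
Tightest fit is rack 4 with 12U free.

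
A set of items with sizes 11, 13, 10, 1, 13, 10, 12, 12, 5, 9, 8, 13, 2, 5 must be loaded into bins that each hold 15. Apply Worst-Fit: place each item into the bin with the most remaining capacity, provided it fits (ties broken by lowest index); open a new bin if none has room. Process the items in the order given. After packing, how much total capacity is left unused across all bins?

26

bin 1: place 11, 4 left
bin 2: place 13, 2 left
bin 3: place 10, 5 left
bin 3: place 1, 4 left
bin 4: place 13, 2 left
bin 5: place 10, 5 left
bin 6: place 12, 3 left
bin 7: place 12, 3 left
bin 5: place 5, 0 left
bin 8: place 9, 6 left
bin 9: place 8, 7 left
bin 10: place 13, 2 left
bin 9: place 2, 5 left
bin 8: place 5, 1 left
10 bins × 15 = 150; used 124; unused 26.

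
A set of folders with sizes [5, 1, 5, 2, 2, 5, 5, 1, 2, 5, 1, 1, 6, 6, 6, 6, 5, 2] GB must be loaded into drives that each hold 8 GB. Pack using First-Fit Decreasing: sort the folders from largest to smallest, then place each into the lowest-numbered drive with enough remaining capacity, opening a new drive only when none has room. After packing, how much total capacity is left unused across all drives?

14

Sorted descending: 6, 6, 6, 6, 5, 5, 5, 5, 5, 5, 2, 2, 2, 2, 1, 1, 1, 1.
Put 6 GB in drive 1; 2 GB remain.
Put 6 GB in drive 2; 2 GB remain.
Put 6 GB in drive 3; 2 GB remain.
Put 6 GB in drive 4; 2 GB remain.
Put 5 GB in drive 5; 3 GB remain.
Put 5 GB in drive 6; 3 GB remain.
Put 5 GB in drive 7; 3 GB remain.
Put 5 GB in drive 8; 3 GB remain.
Put 5 GB in drive 9; 3 GB remain.
Put 5 GB in drive 10; 3 GB remain.
Put 2 GB in drive 1; 0 GB remain.
Put 2 GB in drive 2; 0 GB remain.
Put 2 GB in drive 3; 0 GB remain.
Put 2 GB in drive 4; 0 GB remain.
Put 1 GB in drive 5; 2 GB remain.
Put 1 GB in drive 5; 1 GB remain.
Put 1 GB in drive 5; 0 GB remain.
Put 1 GB in drive 6; 2 GB remain.
10 drives × 8 GB = 80 GB; used 66 GB; unused 14 GB.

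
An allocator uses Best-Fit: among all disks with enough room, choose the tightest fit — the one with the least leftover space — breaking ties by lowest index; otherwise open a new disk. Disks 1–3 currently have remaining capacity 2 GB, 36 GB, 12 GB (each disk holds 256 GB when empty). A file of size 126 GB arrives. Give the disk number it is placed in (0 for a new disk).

0

No disk has ≥ 126 GB free, so a new disk is opened.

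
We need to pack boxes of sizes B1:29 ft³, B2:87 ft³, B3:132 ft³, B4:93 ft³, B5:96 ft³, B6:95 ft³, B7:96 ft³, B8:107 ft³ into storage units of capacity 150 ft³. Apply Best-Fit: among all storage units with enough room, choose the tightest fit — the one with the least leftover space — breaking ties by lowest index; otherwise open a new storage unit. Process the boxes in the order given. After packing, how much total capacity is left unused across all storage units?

315

Put B1 (29 ft³) in storage unit 1; 121 ft³ remain.
Put B2 (87 ft³) in storage unit 1; 34 ft³ remain.
Put B3 (132 ft³) in storage unit 2; 18 ft³ remain.
Put B4 (93 ft³) in storage unit 3; 57 ft³ remain.
Put B5 (96 ft³) in storage unit 4; 54 ft³ remain.
Put B6 (95 ft³) in storage unit 5; 55 ft³ remain.
Put B7 (96 ft³) in storage unit 6; 54 ft³ remain.
Put B8 (107 ft³) in storage unit 7; 43 ft³ remain.
7 storage units × 150 ft³ = 1050 ft³; used 735 ft³; unused 315 ft³.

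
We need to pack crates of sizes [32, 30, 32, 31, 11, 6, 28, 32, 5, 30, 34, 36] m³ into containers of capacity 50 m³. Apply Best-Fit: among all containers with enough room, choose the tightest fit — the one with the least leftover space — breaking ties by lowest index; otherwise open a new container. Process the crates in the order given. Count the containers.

9

container 1: place 32 m³, 18 m³ left
container 2: place 30 m³, 20 m³ left
container 3: place 32 m³, 18 m³ left
container 4: place 31 m³, 19 m³ left
container 1: place 11 m³, 7 m³ left
container 1: place 6 m³, 1 m³ left
container 5: place 28 m³, 22 m³ left
container 6: place 32 m³, 18 m³ left
container 3: place 5 m³, 13 m³ left
container 7: place 30 m³, 20 m³ left
container 8: place 34 m³, 16 m³ left
container 9: place 36 m³, 14 m³ left
Final containers: [32,11,6] [30] [32,5] [31] [28] [32] [30] [34] [36].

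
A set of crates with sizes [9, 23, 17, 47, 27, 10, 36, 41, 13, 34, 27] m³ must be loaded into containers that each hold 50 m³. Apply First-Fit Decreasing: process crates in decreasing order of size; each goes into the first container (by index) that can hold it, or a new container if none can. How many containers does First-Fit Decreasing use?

6

Sorted descending: 47, 41, 36, 34, 27, 27, 23, 17, 13, 10, 9.
Put 47 m³ in container 1; 3 m³ remain.
Put 41 m³ in container 2; 9 m³ remain.
Put 36 m³ in container 3; 14 m³ remain.
Put 34 m³ in container 4; 16 m³ remain.
Put 27 m³ in container 5; 23 m³ remain.
Put 27 m³ in container 6; 23 m³ remain.
Put 23 m³ in container 5; 0 m³ remain.
Put 17 m³ in container 6; 6 m³ remain.
Put 13 m³ in container 3; 1 m³ remain.
Put 10 m³ in container 4; 6 m³ remain.
Put 9 m³ in container 2; 0 m³ remain.
Final containers: [47] [41,9] [36,13] [34,10] [27,23] [27,17].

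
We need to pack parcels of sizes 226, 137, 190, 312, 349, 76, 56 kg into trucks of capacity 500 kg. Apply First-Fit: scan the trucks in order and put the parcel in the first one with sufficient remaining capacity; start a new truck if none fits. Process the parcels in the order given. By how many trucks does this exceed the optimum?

First-Fit: [226,137,76,56] [190] [312] [349] → 4 trucks.
Total size 1346 kg; any packing needs at least ⌈1346/500⌉ = 3 trucks.
An optimal packing achieves that bound: [349,137] [312,76,56] [226,190] → 3 trucks.
Excess: 4 − 3 = 1.

1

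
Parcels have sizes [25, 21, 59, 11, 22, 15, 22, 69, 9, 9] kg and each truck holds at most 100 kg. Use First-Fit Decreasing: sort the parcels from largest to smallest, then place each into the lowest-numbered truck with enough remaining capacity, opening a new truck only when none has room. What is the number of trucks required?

3 trucks

Sorted descending: 69, 59, 25, 22, 22, 21, 15, 11, 9, 9.
69 kg → truck 1 (remaining 31 kg)
59 kg → truck 2 (remaining 41 kg)
25 kg → truck 1 (remaining 6 kg)
22 kg → truck 2 (remaining 19 kg)
22 kg → truck 3 (remaining 78 kg)
21 kg → truck 3 (remaining 57 kg)
15 kg → truck 2 (remaining 4 kg)
11 kg → truck 3 (remaining 46 kg)
9 kg → truck 3 (remaining 37 kg)
9 kg → truck 3 (remaining 28 kg)
Final trucks: [69,25] [59,22,15] [22,21,11,9,9].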